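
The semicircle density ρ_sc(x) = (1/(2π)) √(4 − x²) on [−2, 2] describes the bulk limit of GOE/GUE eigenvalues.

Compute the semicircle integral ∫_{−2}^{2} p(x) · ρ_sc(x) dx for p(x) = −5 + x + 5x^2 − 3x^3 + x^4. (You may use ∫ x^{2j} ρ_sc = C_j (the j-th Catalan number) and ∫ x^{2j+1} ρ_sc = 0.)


Write p(x) = Σ a_i x^i, split into monomials and integrate each against ρ_sc separately.
Using ∫ x^{2j} ρ_sc = C_j = (1/(j+1)) C(2j, j) (Catalan numbers) and ∫ x^{2j+1} ρ_sc = 0 (odd monomials vanish by symmetry):
  i = 0 (even): a_0 · C_{0} = -5 · 1 = -5
  i = 1 (odd): ∫ x^1 ρ_sc = 0 (vanishes)
  i = 2 (even): a_2 · C_{1} = 5 · 1 = 5
  i = 3 (odd): ∫ x^3 ρ_sc = 0 (vanishes)
  i = 4 (even): a_4 · C_{2} = 1 · 2 = 2

Summing the contributions: ∫_{−2}^{2} p(x) ρ_sc(x) dx = (-5) + 5 + 2 = 2.


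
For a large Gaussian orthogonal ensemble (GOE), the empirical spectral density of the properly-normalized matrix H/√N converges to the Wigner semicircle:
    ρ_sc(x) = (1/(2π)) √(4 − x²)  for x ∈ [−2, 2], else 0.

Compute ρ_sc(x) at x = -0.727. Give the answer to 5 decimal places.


ρ_sc(x) = (1/(2π)) √(4 − x²). With x = -0.727:
  4 − x² = 4 − (-0.727)² = 4 − 0.528529 = 3.471471.
  √(4 − x²) = 1.863188.
  1/(2π) = 0.159155.
  ρ_sc(-0.727) = 0.159155 · 1.863188 = 0.296536.

Rounded to 5 decimal places: ρ_sc(-0.727) ≈ 0.29654.


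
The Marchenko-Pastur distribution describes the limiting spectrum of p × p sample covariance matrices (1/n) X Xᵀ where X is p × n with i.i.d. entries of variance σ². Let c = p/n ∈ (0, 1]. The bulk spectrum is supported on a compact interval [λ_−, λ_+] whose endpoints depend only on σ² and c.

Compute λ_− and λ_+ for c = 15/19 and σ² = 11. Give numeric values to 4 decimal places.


c = 15/19 = 0.789474; √c = 0.888523.
λ_− = σ² (1 − √c)² = 11 · (1 − 0.888523)² = 11 · (0.111477)² = 0.136698.
λ_+ = σ² (1 + √c)² = 11 · (1 + 0.888523)² = 11 · (1.888523)² = 39.231723.

Rounded to 4 decimal places: λ_− ≈ 0.1367, λ_+ ≈ 39.2317.


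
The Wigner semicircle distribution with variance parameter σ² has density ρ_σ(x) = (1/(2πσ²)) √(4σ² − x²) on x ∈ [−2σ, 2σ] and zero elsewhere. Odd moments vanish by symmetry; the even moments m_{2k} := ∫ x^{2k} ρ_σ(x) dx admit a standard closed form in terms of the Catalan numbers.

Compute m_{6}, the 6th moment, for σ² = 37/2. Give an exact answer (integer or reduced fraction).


By the scaled semicircle moment identity, m_{2k} = σ^{2k} · C_k with k = 3.
C_3 = (1/(k+1)) · C(2k, k) = (1/4) · C(6, 3) = (1/4) · 20 = 5.
σ^{2k} = (σ²)^k = (37/2)^3 = 50653/8.

Therefore m_{6} = σ^{6} · C_3 = (50653/8) · 5 = 253265/8.


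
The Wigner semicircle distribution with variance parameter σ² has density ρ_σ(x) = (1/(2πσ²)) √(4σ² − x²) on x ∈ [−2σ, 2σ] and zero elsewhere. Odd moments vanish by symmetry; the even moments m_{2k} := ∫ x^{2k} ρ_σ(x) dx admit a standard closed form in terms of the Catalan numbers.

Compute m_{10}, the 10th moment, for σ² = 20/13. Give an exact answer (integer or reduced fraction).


By the scaled semicircle moment identity, m_{2k} = σ^{2k} · C_k with k = 5.
C_5 = (1/(k+1)) · C(2k, k) = (1/6) · C(10, 5) = (1/6) · 252 = 42.
σ^{2k} = (σ²)^k = (20/13)^5 = 3200000/371293.

Therefore m_{10} = σ^{10} · C_5 = (3200000/371293) · 42 = 134400000/371293.


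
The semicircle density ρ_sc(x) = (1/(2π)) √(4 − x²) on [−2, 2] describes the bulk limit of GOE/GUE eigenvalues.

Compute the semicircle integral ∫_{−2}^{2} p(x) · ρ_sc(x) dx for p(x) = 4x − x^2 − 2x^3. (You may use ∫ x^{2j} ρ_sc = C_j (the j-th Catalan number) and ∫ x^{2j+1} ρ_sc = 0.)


Write p(x) = Σ a_i x^i, split into monomials and integrate each against ρ_sc separately.
Using ∫ x^{2j} ρ_sc = C_j = (1/(j+1)) C(2j, j) (Catalan numbers) and ∫ x^{2j+1} ρ_sc = 0 (odd monomials vanish by symmetry):
  i = 1 (odd): ∫ x^1 ρ_sc = 0 (vanishes)
  i = 2 (even): a_2 · C_{1} = -1 · 1 = -1
  i = 3 (odd): ∫ x^3 ρ_sc = 0 (vanishes)

Summing the contributions: ∫_{−2}^{2} p(x) ρ_sc(x) dx = -1.


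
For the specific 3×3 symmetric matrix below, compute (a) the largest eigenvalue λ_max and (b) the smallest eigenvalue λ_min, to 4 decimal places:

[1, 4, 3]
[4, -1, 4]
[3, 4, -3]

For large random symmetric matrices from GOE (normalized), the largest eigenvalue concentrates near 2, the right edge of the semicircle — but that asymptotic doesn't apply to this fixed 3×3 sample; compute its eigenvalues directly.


Since M is real symmetric, all three eigenvalues are real; they are the roots of det(λI − M) = λ³ − (tr M) λ² + s λ − det M, where s is the sum of the principal 2×2 minors.
tr M = 1 + (-1) + (-3) = -3.
s = (1·(-1) − 4²) + (1·(-3) − 3²) + ((-1)·(-3) − 4²) = -17 + (-12) + (-13) = -42.
det M (expand along row 1) = 1·(-13) − 4·(-24) + 3·19 = 140.
Characteristic polynomial: λ³ + 3λ² − 42λ − 140 = 0.
Substitute λ = y + (tr M)/3 = y − 1.000000 to remove the quadratic term: y³ + p·y + q = 0 with p = s − (tr M)²/3 = -45.000000 and q = −2(tr M)³/27 + (tr M)·s/3 − det M = -96.000000.
Three real roots ⇒ use the trigonometric (Viète) form: r = 2√(−p/3) = 7.745967, φ = arccos(3q/(p·r)) = arccos(0.826236) = 0.598403 rad.
y_k = r·cos(φ/3 − 2πk/3) for k = 0, 1, 2 gives y = 7.592381, -2.466977, -5.125404.
λ_k = y_k − 1.000000 gives λ = 6.5924, -3.4670, -6.1254 (check: the sum is -3.0000 = tr M).

Hence λ_max = 6.5924 and λ_min = -6.1254.


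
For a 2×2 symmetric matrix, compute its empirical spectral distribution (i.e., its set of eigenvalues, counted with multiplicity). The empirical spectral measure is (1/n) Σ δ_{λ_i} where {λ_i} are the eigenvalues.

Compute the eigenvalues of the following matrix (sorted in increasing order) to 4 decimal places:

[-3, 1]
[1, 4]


Since M is real symmetric, both eigenvalues are real; they are the roots of det(λI − M) = λ² − (tr M) λ + det M.
tr M = -3 + 4 = 1.
det M = (-3)·4 − 1² = -12 − 1 = -13.
Characteristic polynomial: λ² − λ − 13 = 0.
Discriminant Δ = (tr M)² − 4·det M = 1 − (-52) = 53; √Δ = 7.280110.
λ = (tr M ± √Δ)/2 = (1 ± 7.280110)/2, giving (tr M − √Δ)/2 = -3.1401 and (tr M + √Δ)/2 = 4.1401.

Eigenvalues sorted in increasing order: [-3.1401, 4.1401].


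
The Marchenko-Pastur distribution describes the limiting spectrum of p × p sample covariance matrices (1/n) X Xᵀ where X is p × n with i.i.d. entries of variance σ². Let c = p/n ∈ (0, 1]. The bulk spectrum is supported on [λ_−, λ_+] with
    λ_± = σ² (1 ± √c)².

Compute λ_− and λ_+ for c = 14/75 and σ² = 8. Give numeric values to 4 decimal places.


c = 14/75 = 0.186667; √c = 0.432049.
λ_− = σ² (1 − √c)² = 8 · (1 − 0.432049)² = 8 · (0.567951)² = 2.580543.
λ_+ = σ² (1 + √c)² = 8 · (1 + 0.432049)² = 8 · (1.432049)² = 16.406123.

Rounded to 4 decimal places: λ_− ≈ 2.5805, λ_+ ≈ 16.4061.


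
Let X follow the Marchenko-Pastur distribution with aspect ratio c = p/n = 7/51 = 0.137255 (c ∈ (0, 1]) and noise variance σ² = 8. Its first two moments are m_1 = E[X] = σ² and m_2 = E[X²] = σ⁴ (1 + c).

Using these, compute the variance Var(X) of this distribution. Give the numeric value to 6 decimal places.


m_1 = E[X] = σ² = 8, so m_1² = 64.
m_2 = E[X²] = σ⁴ (1 + c) = 64 · (1 + 0.137255) = 64 · 1.137255 = 72.784314.
(Note m_2 − m_1² simplifies to c · σ⁴ = 0.137255 · 64.)

Var(X) = m_2 − m_1² = 72.784314 − 64 = 8.784314.


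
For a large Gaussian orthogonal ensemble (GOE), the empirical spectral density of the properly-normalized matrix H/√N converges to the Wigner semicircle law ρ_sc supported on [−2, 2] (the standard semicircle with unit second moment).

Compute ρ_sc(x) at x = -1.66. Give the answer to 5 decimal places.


ρ_sc(x) = (1/(2π)) √(4 − x²). With x = -1.66:
  4 − x² = 4 − (-1.66)² = 4 − 2.755600 = 1.244400.
  √(4 − x²) = 1.115527.
  1/(2π) = 0.159155.
  ρ_sc(-1.66) = 0.159155 · 1.115527 = 0.177542.

Rounded to 5 decimal places: ρ_sc(-1.66) ≈ 0.17754.


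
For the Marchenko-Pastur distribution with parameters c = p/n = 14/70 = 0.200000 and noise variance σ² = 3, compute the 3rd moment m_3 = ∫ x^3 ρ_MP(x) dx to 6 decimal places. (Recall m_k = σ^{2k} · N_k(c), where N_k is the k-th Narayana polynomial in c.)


E[X³] = σ⁶ (1 + 3c + c²) (third MP moment). With σ² = 3 (so σ⁶ = 27) and c = 14/70 = 0.200000: E[X³] = 27 · (1 + 3·0.200000 + (0.200000)²) = 27 · 1.640000.

So E[X^3] = 44.280000.


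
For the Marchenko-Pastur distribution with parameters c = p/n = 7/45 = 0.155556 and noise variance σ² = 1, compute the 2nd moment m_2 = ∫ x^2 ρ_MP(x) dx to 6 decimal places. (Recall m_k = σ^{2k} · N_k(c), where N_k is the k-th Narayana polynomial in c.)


E[X²] = σ⁴ (1 + c) (second MP moment). With σ² = 1 (so σ⁴ = 1) and c = 7/45 = 0.155556: E[X²] = 1 · (1 + 0.155556) = 1 · 1.155556.

So E[X^2] = 1.155556.


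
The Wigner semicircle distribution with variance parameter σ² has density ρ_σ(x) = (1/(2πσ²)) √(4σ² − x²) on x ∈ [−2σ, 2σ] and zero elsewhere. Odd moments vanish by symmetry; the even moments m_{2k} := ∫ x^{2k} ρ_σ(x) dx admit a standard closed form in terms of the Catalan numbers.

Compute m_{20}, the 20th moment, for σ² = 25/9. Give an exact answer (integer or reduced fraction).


By the scaled semicircle moment identity, m_{2k} = σ^{2k} · C_k with k = 10.
C_10 = (1/(k+1)) · C(2k, k) = (1/11) · C(20, 10) = (1/11) · 184756 = 16796.
σ^{2k} = (σ²)^k = (25/9)^10 = 95367431640625/3486784401.

Therefore m_{20} = σ^{20} · C_10 = (95367431640625/3486784401) · 16796 = 1601791381835937500/3486784401.


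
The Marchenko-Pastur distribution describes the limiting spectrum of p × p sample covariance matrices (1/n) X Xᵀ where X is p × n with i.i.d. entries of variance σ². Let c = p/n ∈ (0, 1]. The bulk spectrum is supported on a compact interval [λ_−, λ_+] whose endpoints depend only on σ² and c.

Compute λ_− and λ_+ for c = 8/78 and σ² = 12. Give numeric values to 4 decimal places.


c = 8/78 = 0.102564; √c = 0.320256.
λ_− = σ² (1 − √c)² = 12 · (1 − 0.320256)² = 12 · (0.679744)² = 5.544618.
λ_+ = σ² (1 + √c)² = 12 · (1 + 0.320256)² = 12 · (1.320256)² = 20.916921.

Rounded to 4 decimal places: λ_− ≈ 5.5446, λ_+ ≈ 20.9169.


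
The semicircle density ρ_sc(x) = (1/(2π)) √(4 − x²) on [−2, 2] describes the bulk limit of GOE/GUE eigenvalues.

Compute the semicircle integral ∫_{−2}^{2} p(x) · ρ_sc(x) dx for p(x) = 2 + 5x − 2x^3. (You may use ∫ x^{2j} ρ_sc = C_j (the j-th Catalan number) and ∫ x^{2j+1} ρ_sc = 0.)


Write p(x) = Σ a_i x^i, split into monomials and integrate each against ρ_sc separately.
Using ∫ x^{2j} ρ_sc = C_j = (1/(j+1)) C(2j, j) (Catalan numbers) and ∫ x^{2j+1} ρ_sc = 0 (odd monomials vanish by symmetry):
  i = 0 (even): a_0 · C_{0} = 2 · 1 = 2
  i = 1 (odd): ∫ x^1 ρ_sc = 0 (vanishes)
  i = 3 (odd): ∫ x^3 ρ_sc = 0 (vanishes)

Summing the contributions: ∫_{−2}^{2} p(x) ρ_sc(x) dx = 2.


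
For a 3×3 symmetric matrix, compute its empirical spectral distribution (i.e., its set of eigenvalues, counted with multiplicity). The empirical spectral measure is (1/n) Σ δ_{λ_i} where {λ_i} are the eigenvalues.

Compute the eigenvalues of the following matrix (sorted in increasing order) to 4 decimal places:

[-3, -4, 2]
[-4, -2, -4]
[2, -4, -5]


Since M is real symmetric, all three eigenvalues are real; they are the roots of det(λI − M) = λ³ − (tr M) λ² + s λ − det M, where s is the sum of the principal 2×2 minors.
tr M = -3 + (-2) + (-5) = -10.
s = ((-3)·(-2) − (-4)²) + ((-3)·(-5) − 2²) + ((-2)·(-5) − (-4)²) = -10 + 11 + (-6) = -5.
det M (expand along row 1) = (-3)·(-6) − (-4)·28 + 2·20 = 170.
Characteristic polynomial: λ³ + 10λ² − 5λ − 170 = 0.
Substitute λ = y + (tr M)/3 = y − 3.333333 to remove the quadratic term: y³ + p·y + q = 0 with p = s − (tr M)²/3 = -38.333333 and q = −2(tr M)³/27 + (tr M)·s/3 − det M = -79.259259.
Three real roots ⇒ use the trigonometric (Viète) form: r = 2√(−p/3) = 7.149204, φ = arccos(3q/(p·r)) = arccos(0.867635) = 0.520371 rad.
y_k = r·cos(φ/3 − 2πk/3) for k = 0, 1, 2 gives y = 7.041923, -2.452399, -4.589524.
λ_k = y_k − 3.333333 gives λ = 3.7086, -5.7857, -7.9229 (check: the sum is -10.0000 = tr M).

Eigenvalues sorted in increasing order: [-7.9229, -5.7857, 3.7086].


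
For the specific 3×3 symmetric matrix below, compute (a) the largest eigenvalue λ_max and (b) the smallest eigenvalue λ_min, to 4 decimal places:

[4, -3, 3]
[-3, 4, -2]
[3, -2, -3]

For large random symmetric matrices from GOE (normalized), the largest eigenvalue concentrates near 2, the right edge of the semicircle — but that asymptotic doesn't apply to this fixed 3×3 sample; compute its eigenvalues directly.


Since M is real symmetric, all three eigenvalues are real; they are the roots of det(λI − M) = λ³ − (tr M) λ² + s λ − det M, where s is the sum of the principal 2×2 minors.
tr M = 4 + 4 + (-3) = 5.
s = (4·4 − (-3)²) + (4·(-3) − 3²) + (4·(-3) − (-2)²) = 7 + (-21) + (-16) = -30.
det M (expand along row 1) = 4·(-16) − (-3)·15 + 3·(-6) = -37.
Characteristic polynomial: λ³ − 5λ² − 30λ + 37 = 0.
Substitute λ = y + (tr M)/3 = y + 1.666667 to remove the quadratic term: y³ + p·y + q = 0 with p = s − (tr M)²/3 = -38.333333 and q = −2(tr M)³/27 + (tr M)·s/3 − det M = -22.259259.
Three real roots ⇒ use the trigonometric (Viète) form: r = 2√(−p/3) = 7.149204, φ = arccos(3q/(p·r)) = arccos(0.243668) = 1.324651 rad.
y_k = r·cos(φ/3 − 2πk/3) for k = 0, 1, 2 gives y = 6.463525, -0.585924, -5.877602.
λ_k = y_k + 1.666667 gives λ = 8.1302, 1.0807, -4.2109 (check: the sum is 5.0000 = tr M).

Hence λ_max = 8.1302 and λ_min = -4.2109.


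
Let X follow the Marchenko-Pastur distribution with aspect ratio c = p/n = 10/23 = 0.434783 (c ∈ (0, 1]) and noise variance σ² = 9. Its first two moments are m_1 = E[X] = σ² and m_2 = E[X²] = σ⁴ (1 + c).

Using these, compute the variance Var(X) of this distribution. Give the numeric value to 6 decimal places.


m_1 = E[X] = σ² = 9, so m_1² = 81.
m_2 = E[X²] = σ⁴ (1 + c) = 81 · (1 + 0.434783) = 81 · 1.434783 = 116.217391.
(Note m_2 − m_1² simplifies to c · σ⁴ = 0.434783 · 81.)

Var(X) = m_2 − m_1² = 116.217391 − 81 = 35.217391.


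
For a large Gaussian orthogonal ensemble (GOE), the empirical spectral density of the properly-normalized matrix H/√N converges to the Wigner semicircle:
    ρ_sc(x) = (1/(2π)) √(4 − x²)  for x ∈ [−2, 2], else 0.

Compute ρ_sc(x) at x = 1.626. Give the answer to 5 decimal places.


ρ_sc(x) = (1/(2π)) √(4 − x²). With x = 1.626:
  4 − x² = 4 − (1.626)² = 4 − 2.643876 = 1.356124.
  √(4 − x²) = 1.164527.
  1/(2π) = 0.159155.
  ρ_sc(1.626) = 0.159155 · 1.164527 = 0.185340.

Rounded to 5 decimal places: ρ_sc(1.626) ≈ 0.18534.


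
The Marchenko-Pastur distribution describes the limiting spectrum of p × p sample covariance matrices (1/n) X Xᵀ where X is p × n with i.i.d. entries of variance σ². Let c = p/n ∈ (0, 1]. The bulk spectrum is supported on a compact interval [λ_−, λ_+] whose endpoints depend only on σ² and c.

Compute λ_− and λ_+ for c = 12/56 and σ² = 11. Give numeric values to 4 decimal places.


c = 12/56 = 0.214286; √c = 0.462910.
λ_− = σ² (1 − √c)² = 11 · (1 − 0.462910)² = 11 · (0.537090)² = 3.173122.
λ_+ = σ² (1 + √c)² = 11 · (1 + 0.462910)² = 11 · (1.462910)² = 23.541164.

Rounded to 4 decimal places: λ_− ≈ 3.1731, λ_+ ≈ 23.5412.


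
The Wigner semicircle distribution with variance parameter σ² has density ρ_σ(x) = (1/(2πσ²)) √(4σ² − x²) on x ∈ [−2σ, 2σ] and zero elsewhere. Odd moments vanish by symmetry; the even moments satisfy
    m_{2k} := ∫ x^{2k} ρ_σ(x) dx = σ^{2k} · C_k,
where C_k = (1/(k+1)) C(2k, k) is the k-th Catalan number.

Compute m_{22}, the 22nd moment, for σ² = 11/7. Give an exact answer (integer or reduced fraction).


By the scaled semicircle moment identity, m_{2k} = σ^{2k} · C_k with k = 11.
C_11 = (1/(k+1)) · C(2k, k) = (1/12) · C(22, 11) = (1/12) · 705432 = 58786.
σ^{2k} = (σ²)^k = (11/7)^11 = 285311670611/1977326743.

Therefore m_{22} = σ^{22} · C_11 = (285311670611/1977326743) · 58786 = 2396047409791178/282475249.


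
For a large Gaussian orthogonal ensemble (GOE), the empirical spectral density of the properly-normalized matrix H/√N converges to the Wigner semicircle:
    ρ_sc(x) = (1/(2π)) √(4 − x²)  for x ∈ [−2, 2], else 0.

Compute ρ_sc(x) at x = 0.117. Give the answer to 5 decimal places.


ρ_sc(x) = (1/(2π)) √(4 − x²). With x = 0.117:
  4 − x² = 4 − (0.117)² = 4 − 0.013689 = 3.986311.
  √(4 − x²) = 1.996575.
  1/(2π) = 0.159155.
  ρ_sc(0.117) = 0.159155 · 1.996575 = 0.317765.

Rounded to 5 decimal places: ρ_sc(0.117) ≈ 0.31776.


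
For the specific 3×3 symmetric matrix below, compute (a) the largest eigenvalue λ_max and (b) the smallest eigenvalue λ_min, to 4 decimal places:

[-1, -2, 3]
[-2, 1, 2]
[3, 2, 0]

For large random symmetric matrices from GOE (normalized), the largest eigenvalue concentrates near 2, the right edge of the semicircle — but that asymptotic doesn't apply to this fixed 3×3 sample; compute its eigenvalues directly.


Since M is real symmetric, all three eigenvalues are real; they are the roots of det(λI − M) = λ³ − (tr M) λ² + s λ − det M, where s is the sum of the principal 2×2 minors.
tr M = -1 + 1 + 0 = 0.
s = ((-1)·1 − (-2)²) + ((-1)·0 − 3²) + (1·0 − 2²) = -5 + (-9) + (-4) = -18.
det M (expand along row 1) = (-1)·(-4) − (-2)·(-6) + 3·(-7) = -29.
Characteristic polynomial: λ³ − 18λ + 29 = 0.
Substitute λ = y + (tr M)/3 = y + 0.000000 to remove the quadratic term: y³ + p·y + q = 0 with p = s − (tr M)²/3 = -18.000000 and q = −2(tr M)³/27 + (tr M)·s/3 − det M = 29.000000.
Three real roots ⇒ use the trigonometric (Viète) form: r = 2√(−p/3) = 4.898979, φ = arccos(3q/(p·r)) = arccos(-0.986600) = 2.977702 rad.
y_k = r·cos(φ/3 − 2πk/3) for k = 0, 1, 2 gives y = 2.677496, 2.214175, -4.891671.
λ_k = y_k + 0.000000 gives λ = 2.6775, 2.2142, -4.8917 (check: the sum is 0.0000 = tr M).

Hence λ_max = 2.6775 and λ_min = -4.8917.


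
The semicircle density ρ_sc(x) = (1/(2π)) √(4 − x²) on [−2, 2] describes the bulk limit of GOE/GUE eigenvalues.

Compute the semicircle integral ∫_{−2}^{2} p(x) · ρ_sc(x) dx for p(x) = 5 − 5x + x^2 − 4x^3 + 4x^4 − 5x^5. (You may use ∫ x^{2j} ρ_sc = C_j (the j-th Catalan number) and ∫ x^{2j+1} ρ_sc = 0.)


Write p(x) = Σ a_i x^i, split into monomials and integrate each against ρ_sc separately.
Using ∫ x^{2j} ρ_sc = C_j = (1/(j+1)) C(2j, j) (Catalan numbers) and ∫ x^{2j+1} ρ_sc = 0 (odd monomials vanish by symmetry):
  i = 0 (even): a_0 · C_{0} = 5 · 1 = 5
  i = 1 (odd): ∫ x^1 ρ_sc = 0 (vanishes)
  i = 2 (even): a_2 · C_{1} = 1 · 1 = 1
  i = 3 (odd): ∫ x^3 ρ_sc = 0 (vanishes)
  i = 4 (even): a_4 · C_{2} = 4 · 2 = 8
  i = 5 (odd): ∫ x^5 ρ_sc = 0 (vanishes)

Summing the contributions: ∫_{−2}^{2} p(x) ρ_sc(x) dx = 5 + 1 + 8 = 14.


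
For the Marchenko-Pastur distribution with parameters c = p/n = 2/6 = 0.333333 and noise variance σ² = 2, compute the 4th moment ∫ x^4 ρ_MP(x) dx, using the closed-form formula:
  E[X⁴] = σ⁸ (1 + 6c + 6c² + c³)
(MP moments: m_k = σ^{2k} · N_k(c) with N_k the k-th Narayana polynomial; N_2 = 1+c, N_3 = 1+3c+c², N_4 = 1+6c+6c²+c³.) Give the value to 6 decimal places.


E[X⁴] = σ⁸ (1 + 6c + 6c² + c³) (fourth MP moment). With σ² = 2 (so σ⁸ = 16) and c = 2/6 = 0.333333: E[X⁴] = 16 · (1 + 6·0.333333 + 6·(0.333333)² + (0.333333)³) = 16 · 3.703704.

So E[X^4] = 59.259259.


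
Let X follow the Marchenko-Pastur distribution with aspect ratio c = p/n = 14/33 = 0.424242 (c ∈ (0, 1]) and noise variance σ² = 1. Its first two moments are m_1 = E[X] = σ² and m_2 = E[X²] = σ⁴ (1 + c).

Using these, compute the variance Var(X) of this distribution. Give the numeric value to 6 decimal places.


m_1 = E[X] = σ² = 1, so m_1² = 1.
m_2 = E[X²] = σ⁴ (1 + c) = 1 · (1 + 0.424242) = 1 · 1.424242 = 1.424242.
(Note m_2 − m_1² simplifies to c · σ⁴ = 0.424242 · 1.)

Var(X) = m_2 − m_1² = 1.424242 − 1 = 0.424242.


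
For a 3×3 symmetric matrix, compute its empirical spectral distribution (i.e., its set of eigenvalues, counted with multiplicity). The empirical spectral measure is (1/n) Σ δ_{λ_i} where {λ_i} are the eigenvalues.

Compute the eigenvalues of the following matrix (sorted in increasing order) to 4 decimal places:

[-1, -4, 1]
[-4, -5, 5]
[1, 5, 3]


Since M is real symmetric, all three eigenvalues are real; they are the roots of det(λI − M) = λ³ − (tr M) λ² + s λ − det M, where s is the sum of the principal 2×2 minors.
tr M = -1 + (-5) + 3 = -3.
s = ((-1)·(-5) − (-4)²) + ((-1)·3 − 1²) + ((-5)·3 − 5²) = -11 + (-4) + (-40) = -55.
det M (expand along row 1) = (-1)·(-40) − (-4)·(-17) + 1·(-15) = -43.
Characteristic polynomial: λ³ + 3λ² − 55λ + 43 = 0.
Substitute λ = y + (tr M)/3 = y − 1.000000 to remove the quadratic term: y³ + p·y + q = 0 with p = s − (tr M)²/3 = -58.000000 and q = −2(tr M)³/27 + (tr M)·s/3 − det M = 100.000000.
Three real roots ⇒ use the trigonometric (Viète) form: r = 2√(−p/3) = 8.793937, φ = arccos(3q/(p·r)) = arccos(-0.588180) = 2.199602 rad.
y_k = r·cos(φ/3 − 2πk/3) for k = 0, 1, 2 gives y = 6.534213, 1.829760, -8.363973.
λ_k = y_k − 1.000000 gives λ = 5.5342, 0.8298, -9.3640 (check: the sum is -3.0000 = tr M).

Eigenvalues sorted in increasing order: [-9.3640, 0.8298, 5.5342].


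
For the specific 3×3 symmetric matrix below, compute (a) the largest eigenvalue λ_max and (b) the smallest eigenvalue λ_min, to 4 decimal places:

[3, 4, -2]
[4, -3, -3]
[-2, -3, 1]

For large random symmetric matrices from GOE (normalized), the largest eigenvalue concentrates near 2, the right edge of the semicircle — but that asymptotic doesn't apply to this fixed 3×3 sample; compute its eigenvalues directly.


Since M is real symmetric, all three eigenvalues are real; they are the roots of det(λI − M) = λ³ − (tr M) λ² + s λ − det M, where s is the sum of the principal 2×2 minors.
tr M = 3 + (-3) + 1 = 1.
s = (3·(-3) − 4²) + (3·1 − (-2)²) + ((-3)·1 − (-3)²) = -25 + (-1) + (-12) = -38.
det M (expand along row 1) = 3·(-12) − 4·(-2) + (-2)·(-18) = 8.
Characteristic polynomial: λ³ − λ² − 38λ − 8 = 0.
Substitute λ = y + (tr M)/3 = y + 0.333333 to remove the quadratic term: y³ + p·y + q = 0 with p = s − (tr M)²/3 = -38.333333 and q = −2(tr M)³/27 + (tr M)·s/3 − det M = -20.740741.
Three real roots ⇒ use the trigonometric (Viète) form: r = 2√(−p/3) = 7.149204, φ = arccos(3q/(p·r)) = arccos(0.227045) = 1.341754 rad.
y_k = r·cos(φ/3 − 2πk/3) for k = 0, 1, 2 gives y = 6.446002, -0.545293, -5.900710.
λ_k = y_k + 0.333333 gives λ = 6.7793, -0.2120, -5.5674 (check: the sum is 1.0000 = tr M).

Hence λ_max = 6.7793 and λ_min = -5.5674.


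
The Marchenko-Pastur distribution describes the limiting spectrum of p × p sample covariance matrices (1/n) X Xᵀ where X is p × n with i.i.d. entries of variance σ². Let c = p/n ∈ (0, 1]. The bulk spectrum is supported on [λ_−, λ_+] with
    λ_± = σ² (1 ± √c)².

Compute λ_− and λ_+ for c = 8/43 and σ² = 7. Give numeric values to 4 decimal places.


c = 8/43 = 0.186047; √c = 0.431331.
λ_− = σ² (1 − √c)² = 7 · (1 − 0.431331)² = 7 · (0.568669)² = 2.263690.
λ_+ = σ² (1 + √c)² = 7 · (1 + 0.431331)² = 7 · (1.431331)² = 14.340961.

Rounded to 4 decimal places: λ_− ≈ 2.2637, λ_+ ≈ 14.3410.


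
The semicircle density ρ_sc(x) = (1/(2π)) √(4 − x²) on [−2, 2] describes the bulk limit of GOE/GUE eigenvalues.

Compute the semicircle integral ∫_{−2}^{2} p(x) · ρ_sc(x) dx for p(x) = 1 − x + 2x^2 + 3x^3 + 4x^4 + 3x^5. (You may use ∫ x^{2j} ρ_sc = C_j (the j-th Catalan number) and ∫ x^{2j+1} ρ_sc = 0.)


Write p(x) = Σ a_i x^i, split into monomials and integrate each against ρ_sc separately.
Using ∫ x^{2j} ρ_sc = C_j = (1/(j+1)) C(2j, j) (Catalan numbers) and ∫ x^{2j+1} ρ_sc = 0 (odd monomials vanish by symmetry):
  i = 0 (even): a_0 · C_{0} = 1 · 1 = 1
  i = 1 (odd): ∫ x^1 ρ_sc = 0 (vanishes)
  i = 2 (even): a_2 · C_{1} = 2 · 1 = 2
  i = 3 (odd): ∫ x^3 ρ_sc = 0 (vanishes)
  i = 4 (even): a_4 · C_{2} = 4 · 2 = 8
  i = 5 (odd): ∫ x^5 ρ_sc = 0 (vanishes)

Summing the contributions: ∫_{−2}^{2} p(x) ρ_sc(x) dx = 1 + 2 + 8 = 11.


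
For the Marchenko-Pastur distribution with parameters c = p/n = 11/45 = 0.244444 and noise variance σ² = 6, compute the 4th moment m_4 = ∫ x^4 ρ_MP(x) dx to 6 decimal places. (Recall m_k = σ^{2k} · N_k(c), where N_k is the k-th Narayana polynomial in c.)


E[X⁴] = σ⁸ (1 + 6c + 6c² + c³) (fourth MP moment). With σ² = 6 (so σ⁸ = 1296) and c = 11/45 = 0.244444: E[X⁴] = 1296 · (1 + 6·0.244444 + 6·(0.244444)² + (0.244444)³) = 1296 · 2.839791.

So E[X^4] = 3680.369778.


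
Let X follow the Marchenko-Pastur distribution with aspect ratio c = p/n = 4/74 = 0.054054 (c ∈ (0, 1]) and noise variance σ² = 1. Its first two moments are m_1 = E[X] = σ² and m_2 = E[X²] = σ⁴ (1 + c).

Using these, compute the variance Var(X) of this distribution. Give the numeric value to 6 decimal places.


m_1 = E[X] = σ² = 1, so m_1² = 1.
m_2 = E[X²] = σ⁴ (1 + c) = 1 · (1 + 0.054054) = 1 · 1.054054 = 1.054054.
(Note m_2 − m_1² simplifies to c · σ⁴ = 0.054054 · 1.)

Var(X) = m_2 − m_1² = 1.054054 − 1 = 0.054054.


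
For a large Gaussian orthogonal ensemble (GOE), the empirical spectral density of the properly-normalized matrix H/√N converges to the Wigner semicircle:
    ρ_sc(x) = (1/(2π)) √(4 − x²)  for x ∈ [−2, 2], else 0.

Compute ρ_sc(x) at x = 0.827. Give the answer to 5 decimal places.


ρ_sc(x) = (1/(2π)) √(4 − x²). With x = 0.827:
  4 − x² = 4 − (0.827)² = 4 − 0.683929 = 3.316071.
  √(4 − x²) = 1.821008.
  1/(2π) = 0.159155.
  ρ_sc(0.827) = 0.159155 · 1.821008 = 0.289822.

Rounded to 5 decimal places: ρ_sc(0.827) ≈ 0.28982.


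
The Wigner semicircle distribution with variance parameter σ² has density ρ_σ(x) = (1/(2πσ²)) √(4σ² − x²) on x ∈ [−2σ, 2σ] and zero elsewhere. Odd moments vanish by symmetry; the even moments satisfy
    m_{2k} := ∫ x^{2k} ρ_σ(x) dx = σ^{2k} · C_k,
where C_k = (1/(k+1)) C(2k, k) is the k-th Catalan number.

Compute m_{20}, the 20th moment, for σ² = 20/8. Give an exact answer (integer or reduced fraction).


By the scaled semicircle moment identity, m_{2k} = σ^{2k} · C_k with k = 10.
C_10 = (1/(k+1)) · C(2k, k) = (1/11) · C(20, 10) = (1/11) · 184756 = 16796.
σ^{2k} = (σ²)^k = (20/8)^10 = 9765625/1024.

Therefore m_{20} = σ^{20} · C_10 = (9765625/1024) · 16796 = 41005859375/256.


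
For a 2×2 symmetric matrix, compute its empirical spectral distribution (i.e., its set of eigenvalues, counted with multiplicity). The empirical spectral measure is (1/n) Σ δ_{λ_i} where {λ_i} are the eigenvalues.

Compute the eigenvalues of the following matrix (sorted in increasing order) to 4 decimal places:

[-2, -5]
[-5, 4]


Since M is real symmetric, both eigenvalues are real; they are the roots of det(λI − M) = λ² − (tr M) λ + det M.
tr M = -2 + 4 = 2.
det M = (-2)·4 − (-5)² = -8 − 25 = -33.
Characteristic polynomial: λ² − 2λ − 33 = 0.
Discriminant Δ = (tr M)² − 4·det M = 4 − (-132) = 136; √Δ = 11.661904.
λ = (tr M ± √Δ)/2 = (2 ± 11.661904)/2, giving (tr M − √Δ)/2 = -4.8310 and (tr M + √Δ)/2 = 6.8310.

Eigenvalues sorted in increasing order: [-4.8310, 6.8310].


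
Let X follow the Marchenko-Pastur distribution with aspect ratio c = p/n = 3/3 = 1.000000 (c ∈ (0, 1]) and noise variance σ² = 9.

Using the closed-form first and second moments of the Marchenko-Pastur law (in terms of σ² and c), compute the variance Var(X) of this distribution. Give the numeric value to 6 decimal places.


Recall the MP moments m_1 = E[X] = σ² and m_2 = E[X²] = σ⁴ (1 + c).
m_1 = E[X] = σ² = 9, so m_1² = 81.
m_2 = E[X²] = σ⁴ (1 + c) = 81 · (1 + 1.000000) = 81 · 2.000000 = 162.000000.
(Note m_2 − m_1² simplifies to c · σ⁴ = 1.000000 · 81.)

Var(X) = m_2 − m_1² = 162.000000 − 81 = 81.000000.


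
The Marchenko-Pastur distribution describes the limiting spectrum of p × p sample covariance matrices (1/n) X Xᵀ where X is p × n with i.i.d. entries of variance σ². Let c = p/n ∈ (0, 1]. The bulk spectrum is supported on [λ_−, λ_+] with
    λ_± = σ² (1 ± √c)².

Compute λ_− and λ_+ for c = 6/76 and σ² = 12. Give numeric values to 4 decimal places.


c = 6/76 = 0.078947; √c = 0.280976.
λ_− = σ² (1 − √c)² = 12 · (1 − 0.280976)² = 12 · (0.719024)² = 6.203951.
λ_+ = σ² (1 + √c)² = 12 · (1 + 0.280976)² = 12 · (1.280976)² = 19.690786.

Rounded to 4 decimal places: λ_− ≈ 6.2040, λ_+ ≈ 19.6908.


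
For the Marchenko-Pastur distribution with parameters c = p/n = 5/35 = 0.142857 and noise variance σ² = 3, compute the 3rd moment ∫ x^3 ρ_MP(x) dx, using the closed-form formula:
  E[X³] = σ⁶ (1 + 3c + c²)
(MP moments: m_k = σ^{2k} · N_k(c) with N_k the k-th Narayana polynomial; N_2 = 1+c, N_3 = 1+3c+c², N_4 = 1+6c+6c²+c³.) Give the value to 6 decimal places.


E[X³] = σ⁶ (1 + 3c + c²) (third MP moment). With σ² = 3 (so σ⁶ = 27) and c = 5/35 = 0.142857: E[X³] = 27 · (1 + 3·0.142857 + (0.142857)²) = 27 · 1.448980.

So E[X^3] = 39.122449.


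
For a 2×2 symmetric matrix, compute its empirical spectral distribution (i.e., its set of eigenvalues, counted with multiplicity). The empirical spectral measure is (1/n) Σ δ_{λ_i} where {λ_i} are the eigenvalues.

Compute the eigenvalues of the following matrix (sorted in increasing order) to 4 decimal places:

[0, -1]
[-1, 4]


Since M is real symmetric, both eigenvalues are real; they are the roots of det(λI − M) = λ² − (tr M) λ + det M.
tr M = 0 + 4 = 4.
det M = 0·4 − (-1)² = 0 − 1 = -1.
Characteristic polynomial: λ² − 4λ − 1 = 0.
Discriminant Δ = (tr M)² − 4·det M = 16 − (-4) = 20; √Δ = 4.472136.
λ = (tr M ± √Δ)/2 = (4 ± 4.472136)/2, giving (tr M − √Δ)/2 = -0.2361 and (tr M + √Δ)/2 = 4.2361.

Eigenvalues sorted in increasing order: [-0.2361, 4.2361].


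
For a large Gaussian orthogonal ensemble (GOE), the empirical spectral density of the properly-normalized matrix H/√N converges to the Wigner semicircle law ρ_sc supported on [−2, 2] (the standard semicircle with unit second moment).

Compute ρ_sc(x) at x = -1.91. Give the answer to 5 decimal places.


ρ_sc(x) = (1/(2π)) √(4 − x²). With x = -1.91:
  4 − x² = 4 − (-1.91)² = 4 − 3.648100 = 0.351900.
  √(4 − x²) = 0.593212.
  1/(2π) = 0.159155.
  ρ_sc(-1.91) = 0.159155 · 0.593212 = 0.094413.

Rounded to 5 decimal places: ρ_sc(-1.91) ≈ 0.09441.


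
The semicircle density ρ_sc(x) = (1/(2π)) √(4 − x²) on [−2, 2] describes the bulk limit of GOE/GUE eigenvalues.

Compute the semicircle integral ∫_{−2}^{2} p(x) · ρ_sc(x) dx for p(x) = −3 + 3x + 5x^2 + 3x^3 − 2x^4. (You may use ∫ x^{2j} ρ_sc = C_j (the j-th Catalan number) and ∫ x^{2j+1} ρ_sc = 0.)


Write p(x) = Σ a_i x^i, split into monomials and integrate each against ρ_sc separately.
Using ∫ x^{2j} ρ_sc = C_j = (1/(j+1)) C(2j, j) (Catalan numbers) and ∫ x^{2j+1} ρ_sc = 0 (odd monomials vanish by symmetry):
  i = 0 (even): a_0 · C_{0} = -3 · 1 = -3
  i = 1 (odd): ∫ x^1 ρ_sc = 0 (vanishes)
  i = 2 (even): a_2 · C_{1} = 5 · 1 = 5
  i = 3 (odd): ∫ x^3 ρ_sc = 0 (vanishes)
  i = 4 (even): a_4 · C_{2} = -2 · 2 = -4

Summing the contributions: ∫_{−2}^{2} p(x) ρ_sc(x) dx = (-3) + 5 + (-4) = -2.


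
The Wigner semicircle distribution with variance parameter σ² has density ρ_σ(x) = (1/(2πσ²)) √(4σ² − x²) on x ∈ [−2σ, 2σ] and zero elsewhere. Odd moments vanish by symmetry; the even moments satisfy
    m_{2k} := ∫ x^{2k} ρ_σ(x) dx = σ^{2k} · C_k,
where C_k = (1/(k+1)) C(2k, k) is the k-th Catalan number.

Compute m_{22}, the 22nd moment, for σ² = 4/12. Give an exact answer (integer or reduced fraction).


By the scaled semicircle moment identity, m_{2k} = σ^{2k} · C_k with k = 11.
C_11 = (1/(k+1)) · C(2k, k) = (1/12) · C(22, 11) = (1/12) · 705432 = 58786.
σ^{2k} = (σ²)^k = (4/12)^11 = 1/177147.

Therefore m_{22} = σ^{22} · C_11 = (1/177147) · 58786 = 58786/177147.


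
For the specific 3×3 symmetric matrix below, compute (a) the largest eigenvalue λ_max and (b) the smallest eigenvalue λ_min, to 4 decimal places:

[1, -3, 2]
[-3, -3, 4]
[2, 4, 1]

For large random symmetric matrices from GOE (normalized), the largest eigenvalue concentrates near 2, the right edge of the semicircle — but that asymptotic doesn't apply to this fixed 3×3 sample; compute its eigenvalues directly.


Since M is real symmetric, all three eigenvalues are real; they are the roots of det(λI − M) = λ³ − (tr M) λ² + s λ − det M, where s is the sum of the principal 2×2 minors.
tr M = 1 + (-3) + 1 = -1.
s = (1·(-3) − (-3)²) + (1·1 − 2²) + ((-3)·1 − 4²) = -12 + (-3) + (-19) = -34.
det M (expand along row 1) = 1·(-19) − (-3)·(-11) + 2·(-6) = -64.
Characteristic polynomial: λ³ + λ² − 34λ + 64 = 0.
Substitute λ = y + (tr M)/3 = y − 0.333333 to remove the quadratic term: y³ + p·y + q = 0 with p = s − (tr M)²/3 = -34.333333 and q = −2(tr M)³/27 + (tr M)·s/3 − det M = 75.407407.
Three real roots ⇒ use the trigonometric (Viète) form: r = 2√(−p/3) = 6.765928, φ = arccos(3q/(p·r)) = arccos(-0.973850) = 2.912398 rad.
y_k = r·cos(φ/3 − 2πk/3) for k = 0, 1, 2 gives y = 3.820313, 2.925879, -6.746192.
λ_k = y_k − 0.333333 gives λ = 3.4870, 2.5925, -7.0795 (check: the sum is -1.0000 = tr M).

Hence λ_max = 3.4870 and λ_min = -7.0795.


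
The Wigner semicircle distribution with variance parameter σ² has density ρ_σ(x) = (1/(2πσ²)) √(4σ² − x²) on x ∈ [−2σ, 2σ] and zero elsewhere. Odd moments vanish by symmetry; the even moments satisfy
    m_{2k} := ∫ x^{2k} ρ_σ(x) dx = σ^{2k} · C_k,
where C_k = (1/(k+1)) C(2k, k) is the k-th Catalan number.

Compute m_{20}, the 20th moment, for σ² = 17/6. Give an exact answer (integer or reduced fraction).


By the scaled semicircle moment identity, m_{2k} = σ^{2k} · C_k with k = 10.
C_10 = (1/(k+1)) · C(2k, k) = (1/11) · C(20, 10) = (1/11) · 184756 = 16796.
σ^{2k} = (σ²)^k = (17/6)^10 = 2015993900449/60466176.

Therefore m_{20} = σ^{20} · C_10 = (2015993900449/60466176) · 16796 = 8465158387985351/15116544.


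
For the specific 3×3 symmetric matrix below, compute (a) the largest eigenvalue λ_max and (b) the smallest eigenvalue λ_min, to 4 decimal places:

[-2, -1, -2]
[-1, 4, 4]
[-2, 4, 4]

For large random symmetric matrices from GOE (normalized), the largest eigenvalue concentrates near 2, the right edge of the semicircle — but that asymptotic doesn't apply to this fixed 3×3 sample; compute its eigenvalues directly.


Since M is real symmetric, all three eigenvalues are real; they are the roots of det(λI − M) = λ³ − (tr M) λ² + s λ − det M, where s is the sum of the principal 2×2 minors.
tr M = -2 + 4 + 4 = 6.
s = ((-2)·4 − (-1)²) + ((-2)·4 − (-2)²) + (4·4 − 4²) = -9 + (-12) + 0 = -21.
det M (expand along row 1) = (-2)·0 − (-1)·4 + (-2)·4 = -4.
Characteristic polynomial: λ³ − 6λ² − 21λ + 4 = 0.
Substitute λ = y + (tr M)/3 = y + 2.000000 to remove the quadratic term: y³ + p·y + q = 0 with p = s − (tr M)²/3 = -33.000000 and q = −2(tr M)³/27 + (tr M)·s/3 − det M = -54.000000.
Three real roots ⇒ use the trigonometric (Viète) form: r = 2√(−p/3) = 6.633250, φ = arccos(3q/(p·r)) = arccos(0.740073) = 0.737617 rad.
y_k = r·cos(φ/3 − 2πk/3) for k = 0, 1, 2 gives y = 6.433757, -1.818638, -4.615119.
λ_k = y_k + 2.000000 gives λ = 8.4338, 0.1814, -2.6151 (check: the sum is 6.0000 = tr M).

Hence λ_max = 8.4338 and λ_min = -2.6151.


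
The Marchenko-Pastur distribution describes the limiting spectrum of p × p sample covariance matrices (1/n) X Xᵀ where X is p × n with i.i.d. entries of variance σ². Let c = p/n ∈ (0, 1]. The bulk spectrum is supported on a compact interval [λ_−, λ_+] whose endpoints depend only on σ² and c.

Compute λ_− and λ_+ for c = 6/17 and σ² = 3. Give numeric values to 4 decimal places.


c = 6/17 = 0.352941; √c = 0.594089.
λ_− = σ² (1 − √c)² = 3 · (1 − 0.594089)² = 3 · (0.405911)² = 0.494292.
λ_+ = σ² (1 + √c)² = 3 · (1 + 0.594089)² = 3 · (1.594089)² = 7.623355.

Rounded to 4 decimal places: λ_− ≈ 0.4943, λ_+ ≈ 7.6234.


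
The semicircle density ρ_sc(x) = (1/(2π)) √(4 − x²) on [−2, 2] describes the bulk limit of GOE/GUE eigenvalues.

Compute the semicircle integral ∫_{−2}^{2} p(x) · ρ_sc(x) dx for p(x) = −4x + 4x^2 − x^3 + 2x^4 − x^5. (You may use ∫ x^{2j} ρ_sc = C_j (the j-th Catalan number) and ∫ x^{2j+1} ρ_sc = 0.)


Write p(x) = Σ a_i x^i, split into monomials and integrate each against ρ_sc separately.
Using ∫ x^{2j} ρ_sc = C_j = (1/(j+1)) C(2j, j) (Catalan numbers) and ∫ x^{2j+1} ρ_sc = 0 (odd monomials vanish by symmetry):
  i = 1 (odd): ∫ x^1 ρ_sc = 0 (vanishes)
  i = 2 (even): a_2 · C_{1} = 4 · 1 = 4
  i = 3 (odd): ∫ x^3 ρ_sc = 0 (vanishes)
  i = 4 (even): a_4 · C_{2} = 2 · 2 = 4
  i = 5 (odd): ∫ x^5 ρ_sc = 0 (vanishes)

Summing the contributions: ∫_{−2}^{2} p(x) ρ_sc(x) dx = 4 + 4 = 8.


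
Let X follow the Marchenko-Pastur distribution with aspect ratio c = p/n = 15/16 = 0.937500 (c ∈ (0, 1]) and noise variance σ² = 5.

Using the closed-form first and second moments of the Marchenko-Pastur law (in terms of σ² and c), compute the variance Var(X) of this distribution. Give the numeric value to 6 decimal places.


Recall the MP moments m_1 = E[X] = σ² and m_2 = E[X²] = σ⁴ (1 + c).
m_1 = E[X] = σ² = 5, so m_1² = 25.
m_2 = E[X²] = σ⁴ (1 + c) = 25 · (1 + 0.937500) = 25 · 1.937500 = 48.437500.
(Note m_2 − m_1² simplifies to c · σ⁴ = 0.937500 · 25.)

Var(X) = m_2 − m_1² = 48.437500 − 25 = 23.437500.


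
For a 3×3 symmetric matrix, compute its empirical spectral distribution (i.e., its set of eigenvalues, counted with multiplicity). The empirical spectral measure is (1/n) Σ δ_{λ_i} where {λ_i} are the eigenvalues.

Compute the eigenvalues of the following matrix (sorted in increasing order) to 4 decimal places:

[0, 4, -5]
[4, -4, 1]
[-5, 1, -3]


Since M is real symmetric, all three eigenvalues are real; they are the roots of det(λI − M) = λ³ − (tr M) λ² + s λ − det M, where s is the sum of the principal 2×2 minors.
tr M = 0 + (-4) + (-3) = -7.
s = (0·(-4) − 4²) + (0·(-3) − (-5)²) + ((-4)·(-3) − 1²) = -16 + (-25) + 11 = -30.
det M (expand along row 1) = 0·11 − 4·(-7) + (-5)·(-16) = 108.
Characteristic polynomial: λ³ + 7λ² − 30λ − 108 = 0.
Substitute λ = y + (tr M)/3 = y − 2.333333 to remove the quadratic term: y³ + p·y + q = 0 with p = s − (tr M)²/3 = -46.333333 and q = −2(tr M)³/27 + (tr M)·s/3 − det M = -12.592593.
Three real roots ⇒ use the trigonometric (Viète) form: r = 2√(−p/3) = 7.859884, φ = arccos(3q/(p·r)) = arccos(0.103735) = 1.466874 rad.
y_k = r·cos(φ/3 − 2πk/3) for k = 0, 1, 2 gives y = 6.938885, -0.272218, -6.666667.
λ_k = y_k − 2.333333 gives λ = 4.6056, -2.6056, -9.0000 (check: the sum is -7.0000 = tr M).

Eigenvalues sorted in increasing order: [-9.0000, -2.6056, 4.6056].
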